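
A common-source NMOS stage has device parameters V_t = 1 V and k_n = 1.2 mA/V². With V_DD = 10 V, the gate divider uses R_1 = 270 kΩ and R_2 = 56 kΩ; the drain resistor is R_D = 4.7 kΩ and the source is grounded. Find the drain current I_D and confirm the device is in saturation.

I_D ≈ 0.31 mA

V_G = V_DD·R_2/(R_1+R_2) = 10×56/326 = 1.72 V. With the source grounded, V_GS = V_G = 1.72 V.
Assume saturation: I_D = (k_n/2)(V_GS − V_t)² = (1.2/2)×(1.72 − 1)² = 0.6×0.718² = 0.309 mA.
V_DS = V_DD − I_D·R_D = 10 − 0.309×4.7 = 8.55 V.
Saturation requires V_DS ≥ V_GS − V_t = 0.718 V; 8.55 ≥ 0.718 ✓.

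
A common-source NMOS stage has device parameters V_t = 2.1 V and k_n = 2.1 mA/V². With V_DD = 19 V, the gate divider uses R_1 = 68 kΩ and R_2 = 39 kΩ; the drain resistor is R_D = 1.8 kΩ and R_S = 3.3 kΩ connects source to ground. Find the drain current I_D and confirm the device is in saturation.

V_G = V_DD·R_2/(R_1+R_2) = 19×39/107 = 6.93 V.
Assume saturation: I_D = (k_n/2)(V_GS − V_t)² with V_GS = V_G − I_D·R_S = 6.93 − 3.3·I_D.
Substituting gives 11.4·I_D² − 34.4·I_D + 24.4 = 0, with roots I_D = 1.15 or 1.87 mA.
The root I_D = 1.87 mA gives V_GS = 0.767 V ≤ V_t, so take I_D = 1.15 mA.
Then V_GS = 3.14 V and V_DS = V_DD − I_D(R_D+R_S) = 19 − 1.15×5.1 = 13.2 V.
Saturation requires V_DS ≥ V_GS − V_t = 1.04 V; 13.2 ≥ 1.04 ✓.

I_D ≈ 1.1 mA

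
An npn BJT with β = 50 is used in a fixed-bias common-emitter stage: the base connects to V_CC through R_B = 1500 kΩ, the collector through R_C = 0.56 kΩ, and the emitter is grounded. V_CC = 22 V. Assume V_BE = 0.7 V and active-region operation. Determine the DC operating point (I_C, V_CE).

I_C ≈ 0.71 mA, V_CE ≈ 22 V

Base loop: V_CC = I_B·R_B + V_BE, so I_B = (22 − 0.7)/1500 kΩ = 0.0142 mA.
In the active region I_C = β·I_B = 50 × 0.0142 = 0.71 mA.
Collector loop: V_CE = V_CC − I_C·R_C = 22 − 0.71×0.56 = 21.6 V.
Since V_CE = 21.6 V > V_CE(sat) ≈ 0.2 V, the transistor is in the active region as assumed.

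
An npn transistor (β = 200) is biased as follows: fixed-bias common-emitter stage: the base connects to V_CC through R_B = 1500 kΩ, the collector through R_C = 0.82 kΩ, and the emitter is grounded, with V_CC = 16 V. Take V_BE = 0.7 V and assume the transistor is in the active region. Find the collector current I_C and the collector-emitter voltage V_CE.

Base loop: V_CC = I_B·R_B + V_BE, so I_B = (16 − 0.7)/1500 kΩ = 0.0102 mA.
In the active region I_C = β·I_B = 200 × 0.0102 = 2.04 mA.
Collector loop: V_CE = V_CC − I_C·R_C = 16 − 2.04×0.82 = 14.3 V.
Since V_CE = 14.3 V > V_CE(sat) ≈ 0.2 V, the transistor is in the active region as assumed.

I_C ≈ 2 mA, V_CE ≈ 14 V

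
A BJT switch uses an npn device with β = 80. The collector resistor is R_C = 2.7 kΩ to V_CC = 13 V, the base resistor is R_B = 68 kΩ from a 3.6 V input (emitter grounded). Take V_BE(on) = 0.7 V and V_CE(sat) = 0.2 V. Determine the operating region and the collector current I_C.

Assume active. Base-emitter loop: I_B = (V_BB − V_BE)/R_B = (3.6 − 0.7)/68 = 0.0426 mA.
I_C = β·I_B = 80×0.0426 = 3.41 mA.
V_CE = V_CC − I_C·R_C = 13 − 3.41×2.7 = 3.79 V > V_CE(sat), so the active-region assumption holds.

active; I_C ≈ 3.4 mA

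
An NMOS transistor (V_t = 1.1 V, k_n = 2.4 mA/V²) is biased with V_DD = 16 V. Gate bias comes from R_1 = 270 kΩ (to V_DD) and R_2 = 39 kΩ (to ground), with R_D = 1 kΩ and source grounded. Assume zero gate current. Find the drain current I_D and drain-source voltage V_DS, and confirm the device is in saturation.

V_G = V_DD·R_2/(R_1+R_2) = 16×39/309 = 2.02 V. With the source grounded, V_GS = V_G = 2.02 V.
Assume saturation: I_D = (k_n/2)(V_GS − V_t)² = (2.4/2)×(2.02 − 1.1)² = 1.2×0.919² = 1.01 mA.
V_DS = V_DD − I_D·R_D = 16 − 1.01×1 = 15 V.
Saturation requires V_DS ≥ V_GS − V_t = 0.919 V; 15 ≥ 0.919 ✓.

I_D ≈ 1 mA, V_DS ≈ 15 V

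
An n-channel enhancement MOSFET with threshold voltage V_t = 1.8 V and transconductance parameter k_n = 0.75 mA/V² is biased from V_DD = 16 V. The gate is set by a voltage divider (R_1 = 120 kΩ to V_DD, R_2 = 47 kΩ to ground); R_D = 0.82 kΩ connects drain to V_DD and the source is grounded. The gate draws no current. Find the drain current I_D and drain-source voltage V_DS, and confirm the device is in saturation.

V_G = V_DD·R_2/(R_1+R_2) = 16×47/167 = 4.5 V. With the source grounded, V_GS = V_G = 4.5 V.
Assume saturation: I_D = (k_n/2)(V_GS − V_t)² = (0.75/2)×(4.5 − 1.8)² = 0.375×2.7² = 2.74 mA.
V_DS = V_DD − I_D·R_D = 16 − 2.74×0.82 = 13.8 V.
Saturation requires V_DS ≥ V_GS − V_t = 2.7 V; 13.8 ≥ 2.7 ✓.

I_D ≈ 2.7 mA, V_DS ≈ 14 V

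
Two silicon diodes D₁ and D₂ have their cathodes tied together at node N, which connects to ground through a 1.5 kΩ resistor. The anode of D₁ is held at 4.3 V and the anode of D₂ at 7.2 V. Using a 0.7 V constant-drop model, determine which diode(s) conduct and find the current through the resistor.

Only D₂ conducts; I_R ≈ 4.3 mA

Assume both conduct. Then node N would need to be at both 4.3−0.7 = 3.6 V and 7.2−0.7 = 6.5 V, which is impossible.
Assume only D₂ conducts: V_N = 7.2 − 0.7 = 6.5 V, so I_R = 6.5/1.5 = 4.33 mA.
Check D₁: its anode-to-cathode voltage is 4.3 − 6.5 = -2.2 V < 0.7 V, so it is off. The assumption is consistent.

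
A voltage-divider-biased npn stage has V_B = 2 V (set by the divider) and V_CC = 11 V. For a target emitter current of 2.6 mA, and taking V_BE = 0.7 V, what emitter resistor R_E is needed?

V_E = V_B − V_BE = 2 − 0.7 = 1.3 V.
R_E = V_E / I_E = 1.3 / 2.6 = 0.5 kΩ.

R_E ≈ 0.5 kΩ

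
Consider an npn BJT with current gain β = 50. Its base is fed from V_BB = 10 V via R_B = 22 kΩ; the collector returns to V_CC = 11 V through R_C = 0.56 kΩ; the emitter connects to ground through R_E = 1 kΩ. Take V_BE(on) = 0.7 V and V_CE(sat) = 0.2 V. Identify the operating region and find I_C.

active; I_C ≈ 6.4 mA

Assume active. Base-emitter loop: I_B = (V_BB − V_BE)/(R_B + (β+1)R_E) = (10 − 0.7)/(22 + 51×1) = 0.127 mA.
I_C = β·I_B = 50×0.127 = 6.37 mA.
V_CE = V_CC − I_C·R_C − I_E·R_E = 11 − 6.37×0.56 − 6.5×1 = 0.936 V > V_CE(sat), so the active-region assumption holds.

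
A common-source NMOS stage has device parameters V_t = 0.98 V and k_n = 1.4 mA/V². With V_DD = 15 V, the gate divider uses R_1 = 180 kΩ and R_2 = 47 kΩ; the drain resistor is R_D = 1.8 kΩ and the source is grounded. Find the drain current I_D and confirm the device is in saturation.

V_G = V_DD·R_2/(R_1+R_2) = 15×47/227 = 3.11 V. With the source grounded, V_GS = V_G = 3.11 V.
Assume saturation: I_D = (k_n/2)(V_GS − V_t)² = (1.4/2)×(3.11 − 0.98)² = 0.7×2.13² = 3.16 mA.
V_DS = V_DD − I_D·R_D = 15 − 3.16×1.8 = 9.31 V.
Saturation requires V_DS ≥ V_GS − V_t = 2.13 V; 9.31 ≥ 2.13 ✓.

I_D ≈ 3.2 mA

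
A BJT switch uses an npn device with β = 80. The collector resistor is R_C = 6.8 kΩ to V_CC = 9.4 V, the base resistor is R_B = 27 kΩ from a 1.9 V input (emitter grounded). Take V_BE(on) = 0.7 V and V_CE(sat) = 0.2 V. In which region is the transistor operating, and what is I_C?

saturation; I_C ≈ 1.4 mA

Assume active: I_B = (1.9 − 0.7)/27 = 0.0444 mA, giving I_C = β·I_B = 3.56 mA.
But then V_CE = 9.4 − 3.56×6.8 = -14.8 V < V_CE(sat) = 0.2 V — impossible in the active region.
So the transistor is saturated. With V_CE = 0.2 V, I_C = (V_CC − 0.2)/R_C = 9.2/6.8 = 1.35 mA.
Check: β·I_B = 3.56 mA > I_C = 1.35 mA, confirming saturation.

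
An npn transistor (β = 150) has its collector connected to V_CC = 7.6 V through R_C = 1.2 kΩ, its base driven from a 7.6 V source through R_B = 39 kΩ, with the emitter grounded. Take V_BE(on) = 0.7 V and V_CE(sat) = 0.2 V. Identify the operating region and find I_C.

saturation; I_C ≈ 6.2 mA

Assume active: I_B = (7.6 − 0.7)/39 = 0.177 mA, giving I_C = β·I_B = 26.5 mA.
But then V_CE = 7.6 − 26.5×1.2 = -24.2 V < V_CE(sat) = 0.2 V — impossible in the active region.
So the transistor is saturated. With V_CE = 0.2 V, I_C = (V_CC − 0.2)/R_C = 7.4/1.2 = 6.17 mA.
Check: β·I_B = 26.5 mA > I_C = 6.17 mA, confirming saturation.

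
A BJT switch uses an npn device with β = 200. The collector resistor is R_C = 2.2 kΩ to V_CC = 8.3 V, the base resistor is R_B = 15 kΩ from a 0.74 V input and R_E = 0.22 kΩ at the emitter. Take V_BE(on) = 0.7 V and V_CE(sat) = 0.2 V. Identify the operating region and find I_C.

active; I_C ≈ 0.14 mA

Assume active. Base-emitter loop: I_B = (V_BB − V_BE)/(R_B + (β+1)R_E) = (0.74 − 0.7)/(15 + 201×0.22) = 0.000675 mA.
I_C = β·I_B = 200×0.000675 = 0.135 mA.
V_CE = V_CC − I_C·R_C − I_E·R_E = 8.3 − 0.135×2.2 − 0.136×0.22 = 7.97 V > V_CE(sat), so the active-region assumption holds.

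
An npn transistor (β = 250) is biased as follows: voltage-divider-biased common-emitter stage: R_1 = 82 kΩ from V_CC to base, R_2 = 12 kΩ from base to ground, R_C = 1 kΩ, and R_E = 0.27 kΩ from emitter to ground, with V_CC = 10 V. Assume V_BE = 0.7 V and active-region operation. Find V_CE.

V_CE ≈ 7.7 V

Thevenize the base divider: V_Th = V_CC·R_2/(R_1+R_2) = 10×12/94 = 1.28 V, R_Th = R_1‖R_2 = 10.5 kΩ.
Base-emitter loop: V_Th = I_B·R_Th + V_BE + (β+1)I_B·R_E, so I_B = (1.28 − 0.7) / (10.5 + 251×0.27) = 0.00737 mA.
I_C = β·I_B = 250×0.00737 = 1.84 mA, and I_E = (β+1)I_B = 1.85 mA.
V_CE = V_CC − I_C·R_C − I_E·R_E = 10 − 1.84×1 − 1.85×0.27 = 7.66 V.
V_CE = 7.66 V > 0.2 V confirms active-region operation.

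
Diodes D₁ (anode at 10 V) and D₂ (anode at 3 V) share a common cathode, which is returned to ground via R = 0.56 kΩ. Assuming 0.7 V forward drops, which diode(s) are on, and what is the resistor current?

Only D₁ conducts; I_R ≈ 17 mA

Assume both conduct. Then node N would need to be at both 10−0.7 = 9.3 V and 3−0.7 = 2.3 V, which is impossible.
Assume only D₁ conducts: V_N = 10 − 0.7 = 9.3 V, so I_R = 9.3/0.56 = 16.6 mA.
Check D₂: its anode-to-cathode voltage is 3 − 9.3 = -6.3 V < 0.7 V, so it is off. The assumption is consistent.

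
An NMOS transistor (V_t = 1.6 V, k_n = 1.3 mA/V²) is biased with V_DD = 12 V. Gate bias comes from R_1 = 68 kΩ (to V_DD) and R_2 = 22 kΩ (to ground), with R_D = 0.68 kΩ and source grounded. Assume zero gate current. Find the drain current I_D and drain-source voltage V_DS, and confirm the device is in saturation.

I_D ≈ 1.2 mA, V_DS ≈ 11 V

V_G = V_DD·R_2/(R_1+R_2) = 12×22/90 = 2.93 V. With the source grounded, V_GS = V_G = 2.93 V.
Assume saturation: I_D = (k_n/2)(V_GS − V_t)² = (1.3/2)×(2.93 − 1.6)² = 0.65×1.33² = 1.16 mA.
V_DS = V_DD − I_D·R_D = 12 − 1.16×0.68 = 11.2 V.
Saturation requires V_DS ≥ V_GS − V_t = 1.33 V; 11.2 ≥ 1.33 ✓.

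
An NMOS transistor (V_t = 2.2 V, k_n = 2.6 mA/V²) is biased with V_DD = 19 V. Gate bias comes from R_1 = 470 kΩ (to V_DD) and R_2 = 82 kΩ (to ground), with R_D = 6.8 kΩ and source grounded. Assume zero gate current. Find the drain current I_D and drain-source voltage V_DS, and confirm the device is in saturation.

V_G = V_DD·R_2/(R_1+R_2) = 19×82/552 = 2.82 V. With the source grounded, V_GS = V_G = 2.82 V.
Assume saturation: I_D = (k_n/2)(V_GS − V_t)² = (2.6/2)×(2.82 − 2.2)² = 1.3×0.622² = 0.504 mA.
V_DS = V_DD − I_D·R_D = 19 − 0.504×6.8 = 15.6 V.
Saturation requires V_DS ≥ V_GS − V_t = 0.622 V; 15.6 ≥ 0.622 ✓.

I_D ≈ 0.5 mA, V_DS ≈ 16 V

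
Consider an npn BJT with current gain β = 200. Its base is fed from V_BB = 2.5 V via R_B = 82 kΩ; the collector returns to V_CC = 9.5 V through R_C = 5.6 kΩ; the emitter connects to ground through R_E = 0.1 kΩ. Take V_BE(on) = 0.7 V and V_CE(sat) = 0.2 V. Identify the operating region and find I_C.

saturation; I_C ≈ 1.6 mA

Assume active: I_B = (2.5 − 0.7)/(82 + 201×0.1) = 0.0176 mA, I_C = β·I_B = 3.53 mA.
Then V_CE = 9.5 − 3.53×5.6 − 3.54×0.1 = -10.6 V < 0.2 V — the active assumption fails.
Re-solve with V_CE = 0.2 V. KCL at the emitter: V_E/R_E = (V_BB−0.7−V_E)/R_B + (V_CC−0.2−V_E)/R_C, giving V_E = 0.165 V.
I_C = (V_CC − 0.2 − V_E)/R_C = (9.3 − 0.165)/5.6 = 1.63 mA.
Check: I_B = (1.8 − 0.165)/82 = 0.0199 mA, and β·I_B = 3.99 mA > I_C, confirming saturation.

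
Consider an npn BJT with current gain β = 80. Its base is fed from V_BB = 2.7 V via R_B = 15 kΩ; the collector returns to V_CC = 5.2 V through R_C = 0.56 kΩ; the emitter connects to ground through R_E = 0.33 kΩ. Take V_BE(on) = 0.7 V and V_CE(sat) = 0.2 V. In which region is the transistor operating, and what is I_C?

Assume active. Base-emitter loop: I_B = (V_BB − V_BE)/(R_B + (β+1)R_E) = (2.7 − 0.7)/(15 + 81×0.33) = 0.0479 mA.
I_C = β·I_B = 80×0.0479 = 3.83 mA.
V_CE = V_CC − I_C·R_C − I_E·R_E = 5.2 − 3.83×0.56 − 3.88×0.33 = 1.77 V > V_CE(sat), so the active-region assumption holds.

active; I_C ≈ 3.8 mA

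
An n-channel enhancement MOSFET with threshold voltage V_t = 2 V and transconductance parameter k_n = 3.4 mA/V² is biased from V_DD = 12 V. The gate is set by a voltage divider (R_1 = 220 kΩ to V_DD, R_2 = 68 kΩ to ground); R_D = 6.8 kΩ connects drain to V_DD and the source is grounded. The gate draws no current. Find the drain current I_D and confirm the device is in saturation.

V_G = V_DD·R_2/(R_1+R_2) = 12×68/288 = 2.83 V. With the source grounded, V_GS = V_G = 2.83 V.
Assume saturation: I_D = (k_n/2)(V_GS − V_t)² = (3.4/2)×(2.83 − 2)² = 1.7×0.833² = 1.18 mA.
V_DS = V_DD − I_D·R_D = 12 − 1.18×6.8 = 3.97 V.
Saturation requires V_DS ≥ V_GS − V_t = 0.833 V; 3.97 ≥ 0.833 ✓.

I_D ≈ 1.2 mA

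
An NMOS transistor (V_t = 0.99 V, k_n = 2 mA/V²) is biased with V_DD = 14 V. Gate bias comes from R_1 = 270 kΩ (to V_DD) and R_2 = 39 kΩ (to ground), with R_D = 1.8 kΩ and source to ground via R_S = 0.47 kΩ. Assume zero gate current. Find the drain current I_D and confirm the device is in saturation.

I_D ≈ 0.37 mA

V_G = V_DD·R_2/(R_1+R_2) = 14×39/309 = 1.77 V.
Assume saturation: I_D = (k_n/2)(V_GS − V_t)² with V_GS = V_G − I_D·R_S = 1.77 − 0.47·I_D.
Substituting gives 0.221·I_D² − 1.73·I_D + 0.604 = 0, with roots I_D = 0.366 or 7.47 mA.
The root I_D = 7.47 mA gives V_GS = -1.74 V ≤ V_t, so take I_D = 0.366 mA.
Then V_GS = 1.59 V and V_DS = V_DD − I_D(R_D+R_S) = 14 − 0.366×2.27 = 13.2 V.
Saturation requires V_DS ≥ V_GS − V_t = 0.605 V; 13.2 ≥ 0.605 ✓.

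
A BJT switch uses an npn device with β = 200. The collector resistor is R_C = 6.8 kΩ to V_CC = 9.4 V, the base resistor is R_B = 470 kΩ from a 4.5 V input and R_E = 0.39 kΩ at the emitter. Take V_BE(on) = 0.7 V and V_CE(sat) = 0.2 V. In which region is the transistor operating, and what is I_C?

saturation; I_C ≈ 1.3 mA

Assume active: I_B = (4.5 − 0.7)/(470 + 201×0.39) = 0.00693 mA, I_C = β·I_B = 1.39 mA.
Then V_CE = 9.4 − 1.39×6.8 − 1.39×0.39 = -0.567 V < 0.2 V — the active assumption fails.
Re-solve with V_CE = 0.2 V. KCL at the emitter: V_E/R_E = (V_BB−0.7−V_E)/R_B + (V_CC−0.2−V_E)/R_C, giving V_E = 0.502 V.
I_C = (V_CC − 0.2 − V_E)/R_C = (9.2 − 0.502)/6.8 = 1.28 mA.
Check: I_B = (3.8 − 0.502)/470 = 0.00702 mA, and β·I_B = 1.4 mA > I_C, confirming saturation.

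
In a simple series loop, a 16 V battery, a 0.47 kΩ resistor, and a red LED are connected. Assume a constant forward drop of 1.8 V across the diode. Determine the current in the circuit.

KVL around the loop: 16 = V_D + I·R = 1.8 + I × 0.47 kΩ.
So I = (16 − 1.8) / 0.47 kΩ = 14.2 / 0.47 = 30.2 mA.

I ≈ 30 mA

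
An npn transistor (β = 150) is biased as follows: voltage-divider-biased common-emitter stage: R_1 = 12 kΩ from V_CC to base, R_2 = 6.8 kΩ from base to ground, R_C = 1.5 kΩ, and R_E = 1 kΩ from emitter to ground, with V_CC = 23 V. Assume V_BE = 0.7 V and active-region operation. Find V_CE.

Thevenize the base divider: V_Th = V_CC·R_2/(R_1+R_2) = 23×6.8/18.8 = 8.32 V, R_Th = R_1‖R_2 = 4.34 kΩ.
Base-emitter loop: V_Th = I_B·R_Th + V_BE + (β+1)I_B·R_E, so I_B = (8.32 − 0.7) / (4.34 + 151×1) = 0.049 mA.
I_C = β·I_B = 150×0.049 = 7.36 mA, and I_E = (β+1)I_B = 7.41 mA.
V_CE = V_CC − I_C·R_C − I_E·R_E = 23 − 7.36×1.5 − 7.41×1 = 4.56 V.
V_CE = 4.56 V > 0.2 V confirms active-region operation.

V_CE ≈ 4.6 V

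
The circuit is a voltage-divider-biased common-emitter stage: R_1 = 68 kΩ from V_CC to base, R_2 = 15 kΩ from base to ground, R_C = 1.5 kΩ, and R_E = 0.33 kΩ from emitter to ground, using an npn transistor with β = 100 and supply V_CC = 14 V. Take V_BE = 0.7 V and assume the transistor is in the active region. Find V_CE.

Thevenize the base divider: V_Th = V_CC·R_2/(R_1+R_2) = 14×15/83 = 2.53 V, R_Th = R_1‖R_2 = 12.3 kΩ.
Base-emitter loop: V_Th = I_B·R_Th + V_BE + (β+1)I_B·R_E, so I_B = (2.53 − 0.7) / (12.3 + 101×0.33) = 0.0401 mA.
I_C = β·I_B = 100×0.0401 = 4.01 mA, and I_E = (β+1)I_B = 4.05 mA.
V_CE = V_CC − I_C·R_C − I_E·R_E = 14 − 4.01×1.5 − 4.05×0.33 = 6.65 V.
V_CE = 6.65 V > 0.2 V confirms active-region operation.

V_CE ≈ 6.6 V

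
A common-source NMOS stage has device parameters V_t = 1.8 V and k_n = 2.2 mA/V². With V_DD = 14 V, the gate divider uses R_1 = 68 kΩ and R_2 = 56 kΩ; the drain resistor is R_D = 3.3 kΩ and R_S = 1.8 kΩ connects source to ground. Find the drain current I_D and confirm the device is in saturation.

V_G = V_DD·R_2/(R_1+R_2) = 14×56/124 = 6.32 V.
Assume saturation: I_D = (k_n/2)(V_GS − V_t)² with V_GS = V_G − I_D·R_S = 6.32 − 1.8·I_D.
Substituting gives 3.56·I_D² − 18.9·I_D + 22.5 = 0, with roots I_D = 1.8 or 3.5 mA.
The root I_D = 3.5 mA gives V_GS = 0.0152 V ≤ V_t, so take I_D = 1.8 mA.
Then V_GS = 3.08 V and V_DS = V_DD − I_D(R_D+R_S) = 14 − 1.8×5.1 = 4.81 V.
Saturation requires V_DS ≥ V_GS − V_t = 1.28 V; 4.81 ≥ 1.28 ✓.

I_D ≈ 1.8 mA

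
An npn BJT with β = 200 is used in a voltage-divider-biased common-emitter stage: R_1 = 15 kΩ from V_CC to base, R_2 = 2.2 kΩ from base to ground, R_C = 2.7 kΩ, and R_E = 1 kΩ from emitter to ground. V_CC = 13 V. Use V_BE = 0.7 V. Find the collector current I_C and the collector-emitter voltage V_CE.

Thevenize the base divider: V_Th = V_CC·R_2/(R_1+R_2) = 13×2.2/17.2 = 1.66 V, R_Th = R_1‖R_2 = 1.92 kΩ.
Base-emitter loop: V_Th = I_B·R_Th + V_BE + (β+1)I_B·R_E, so I_B = (1.66 − 0.7) / (1.92 + 201×1) = 0.00474 mA.
I_C = β·I_B = 200×0.00474 = 0.949 mA, and I_E = (β+1)I_B = 0.954 mA.
V_CE = V_CC − I_C·R_C − I_E·R_E = 13 − 0.949×2.7 − 0.954×1 = 9.48 V.
V_CE = 9.48 V > 0.2 V confirms active-region operation.

I_C ≈ 0.95 mA, V_CE ≈ 9.5 V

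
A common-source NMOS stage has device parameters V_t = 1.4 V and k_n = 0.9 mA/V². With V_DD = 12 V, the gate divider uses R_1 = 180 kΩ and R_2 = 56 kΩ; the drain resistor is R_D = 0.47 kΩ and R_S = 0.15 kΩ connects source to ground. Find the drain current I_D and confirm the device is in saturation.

V_G = V_DD·R_2/(R_1+R_2) = 12×56/236 = 2.85 V.
Assume saturation: I_D = (k_n/2)(V_GS − V_t)² with V_GS = V_G − I_D·R_S = 2.85 − 0.15·I_D.
Substituting gives 0.0101·I_D² − 1.2·I_D + 0.943 = 0, with roots I_D = 0.794 or 117 mA.
The root I_D = 117 mA gives V_GS = -14.7 V ≤ V_t, so take I_D = 0.794 mA.
Then V_GS = 2.73 V and V_DS = V_DD − I_D(R_D+R_S) = 12 − 0.794×0.62 = 11.5 V.
Saturation requires V_DS ≥ V_GS − V_t = 1.33 V; 11.5 ≥ 1.33 ✓.

I_D ≈ 0.79 mA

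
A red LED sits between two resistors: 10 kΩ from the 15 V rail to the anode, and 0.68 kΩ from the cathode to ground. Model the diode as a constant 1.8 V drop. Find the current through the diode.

The two resistors are in series with the diode, so KVL gives 15 = I·10 + 1.8 + I·0.68.
I = (15 − 1.8) / (10 + 0.68) kΩ = 13.2 / 10.7 = 1.24 mA.

I ≈ 1.2 mA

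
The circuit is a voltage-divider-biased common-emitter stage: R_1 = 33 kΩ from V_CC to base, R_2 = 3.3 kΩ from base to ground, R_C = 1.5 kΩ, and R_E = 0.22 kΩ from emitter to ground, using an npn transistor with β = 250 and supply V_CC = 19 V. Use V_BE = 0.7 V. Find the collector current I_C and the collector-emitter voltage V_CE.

Thevenize the base divider: V_Th = V_CC·R_2/(R_1+R_2) = 19×3.3/36.3 = 1.73 V, R_Th = R_1‖R_2 = 3 kΩ.
Base-emitter loop: V_Th = I_B·R_Th + V_BE + (β+1)I_B·R_E, so I_B = (1.73 − 0.7) / (3 + 251×0.22) = 0.0176 mA.
I_C = β·I_B = 250×0.0176 = 4.41 mA, and I_E = (β+1)I_B = 4.43 mA.
V_CE = V_CC − I_C·R_C − I_E·R_E = 19 − 4.41×1.5 − 4.43×0.22 = 11.4 V.
V_CE = 11.4 V > 0.2 V confirms active-region operation.

I_C ≈ 4.4 mA, V_CE ≈ 11 V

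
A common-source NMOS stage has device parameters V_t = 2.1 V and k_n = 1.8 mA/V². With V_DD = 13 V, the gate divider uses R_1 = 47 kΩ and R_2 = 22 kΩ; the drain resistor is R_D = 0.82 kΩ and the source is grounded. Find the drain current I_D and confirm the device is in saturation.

I_D ≈ 3.8 mA

V_G = V_DD·R_2/(R_1+R_2) = 13×22/69 = 4.14 V. With the source grounded, V_GS = V_G = 4.14 V.
Assume saturation: I_D = (k_n/2)(V_GS − V_t)² = (1.8/2)×(4.14 − 2.1)² = 0.9×2.04² = 3.76 mA.
V_DS = V_DD − I_D·R_D = 13 − 3.76×0.82 = 9.91 V.
Saturation requires V_DS ≥ V_GS − V_t = 2.04 V; 9.91 ≥ 2.04 ✓.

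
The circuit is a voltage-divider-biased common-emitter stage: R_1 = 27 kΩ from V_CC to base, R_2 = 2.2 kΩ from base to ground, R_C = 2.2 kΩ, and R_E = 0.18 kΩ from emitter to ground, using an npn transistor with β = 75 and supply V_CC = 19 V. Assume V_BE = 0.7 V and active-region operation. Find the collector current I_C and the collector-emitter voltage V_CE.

Thevenize the base divider: V_Th = V_CC·R_2/(R_1+R_2) = 19×2.2/29.2 = 1.43 V, R_Th = R_1‖R_2 = 2.03 kΩ.
Base-emitter loop: V_Th = I_B·R_Th + V_BE + (β+1)I_B·R_E, so I_B = (1.43 − 0.7) / (2.03 + 76×0.18) = 0.0466 mA.
I_C = β·I_B = 75×0.0466 = 3.49 mA, and I_E = (β+1)I_B = 3.54 mA.
V_CE = V_CC − I_C·R_C − I_E·R_E = 19 − 3.49×2.2 − 3.54×0.18 = 10.7 V.
V_CE = 10.7 V > 0.2 V confirms active-region operation.

I_C ≈ 3.5 mA, V_CE ≈ 11 V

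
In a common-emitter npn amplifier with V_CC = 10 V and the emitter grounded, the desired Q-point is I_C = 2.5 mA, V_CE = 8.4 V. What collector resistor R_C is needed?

R_C ≈ 0.64 kΩ

Collector loop: V_CC = I_C·R_C + V_CE.
R_C = (V_CC − V_CE)/I_C = (10 − 8.4)/2.5 = 0.64 kΩ.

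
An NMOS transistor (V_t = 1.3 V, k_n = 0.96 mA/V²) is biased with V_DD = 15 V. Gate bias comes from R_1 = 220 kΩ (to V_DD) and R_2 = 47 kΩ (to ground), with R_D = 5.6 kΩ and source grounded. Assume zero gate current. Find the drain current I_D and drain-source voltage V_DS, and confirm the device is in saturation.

I_D ≈ 0.86 mA, V_DS ≈ 10 V

V_G = V_DD·R_2/(R_1+R_2) = 15×47/267 = 2.64 V. With the source grounded, V_GS = V_G = 2.64 V.
Assume saturation: I_D = (k_n/2)(V_GS − V_t)² = (0.96/2)×(2.64 − 1.3)² = 0.48×1.34² = 0.862 mA.
V_DS = V_DD − I_D·R_D = 15 − 0.862×5.6 = 10.2 V.
Saturation requires V_DS ≥ V_GS − V_t = 1.34 V; 10.2 ≥ 1.34 ✓.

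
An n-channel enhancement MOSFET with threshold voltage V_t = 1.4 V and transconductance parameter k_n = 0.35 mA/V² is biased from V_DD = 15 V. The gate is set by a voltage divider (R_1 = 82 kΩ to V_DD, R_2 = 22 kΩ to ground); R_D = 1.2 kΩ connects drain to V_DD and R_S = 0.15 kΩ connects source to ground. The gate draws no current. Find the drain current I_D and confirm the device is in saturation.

I_D ≈ 0.5 mA

V_G = V_DD·R_2/(R_1+R_2) = 15×22/104 = 3.17 V.
Assume saturation: I_D = (k_n/2)(V_GS − V_t)² with V_GS = V_G − I_D·R_S = 3.17 − 0.15·I_D.
Substituting gives 0.00394·I_D² − 1.09·I_D + 0.55 = 0, with roots I_D = 0.504 or 277 mA.
The root I_D = 277 mA gives V_GS = -38.4 V ≤ V_t, so take I_D = 0.504 mA.
Then V_GS = 3.1 V and V_DS = V_DD − I_D(R_D+R_S) = 15 − 0.504×1.35 = 14.3 V.
Saturation requires V_DS ≥ V_GS − V_t = 1.7 V; 14.3 ≥ 1.7 ✓.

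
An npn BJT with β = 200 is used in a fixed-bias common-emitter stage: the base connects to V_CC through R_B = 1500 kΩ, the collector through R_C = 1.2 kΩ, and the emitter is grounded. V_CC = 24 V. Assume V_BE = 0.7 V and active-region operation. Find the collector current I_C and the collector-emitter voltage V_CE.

Base loop: V_CC = I_B·R_B + V_BE, so I_B = (24 − 0.7)/1500 kΩ = 0.0155 mA.
In the active region I_C = β·I_B = 200 × 0.0155 = 3.11 mA.
Collector loop: V_CE = V_CC − I_C·R_C = 24 − 3.11×1.2 = 20.3 V.
Since V_CE = 20.3 V > V_CE(sat) ≈ 0.2 V, the transistor is in the active region as assumed.

I_C ≈ 3.1 mA, V_CE ≈ 20 V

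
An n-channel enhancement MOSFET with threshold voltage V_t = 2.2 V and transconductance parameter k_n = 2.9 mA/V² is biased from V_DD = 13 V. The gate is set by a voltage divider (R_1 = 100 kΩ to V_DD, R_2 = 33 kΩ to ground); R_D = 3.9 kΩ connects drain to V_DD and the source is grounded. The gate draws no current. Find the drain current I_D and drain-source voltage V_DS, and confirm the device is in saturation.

I_D ≈ 1.5 mA, V_DS ≈ 7.1 V

V_G = V_DD·R_2/(R_1+R_2) = 13×33/133 = 3.23 V. With the source grounded, V_GS = V_G = 3.23 V.
Assume saturation: I_D = (k_n/2)(V_GS − V_t)² = (2.9/2)×(3.23 − 2.2)² = 1.45×1.03² = 1.53 mA.
V_DS = V_DD − I_D·R_D = 13 − 1.53×3.9 = 7.05 V.
Saturation requires V_DS ≥ V_GS − V_t = 1.03 V; 7.05 ≥ 1.03 ✓.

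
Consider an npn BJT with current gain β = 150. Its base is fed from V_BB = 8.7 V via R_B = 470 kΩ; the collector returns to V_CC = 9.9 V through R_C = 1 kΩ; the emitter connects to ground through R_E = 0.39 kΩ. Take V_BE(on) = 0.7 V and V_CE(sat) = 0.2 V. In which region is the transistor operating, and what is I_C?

Assume active. Base-emitter loop: I_B = (V_BB − V_BE)/(R_B + (β+1)R_E) = (8.7 − 0.7)/(470 + 151×0.39) = 0.0151 mA.
I_C = β·I_B = 150×0.0151 = 2.27 mA.
V_CE = V_CC − I_C·R_C − I_E·R_E = 9.9 − 2.27×1 − 2.28×0.39 = 6.74 V > V_CE(sat), so the active-region assumption holds.

active; I_C ≈ 2.3 mA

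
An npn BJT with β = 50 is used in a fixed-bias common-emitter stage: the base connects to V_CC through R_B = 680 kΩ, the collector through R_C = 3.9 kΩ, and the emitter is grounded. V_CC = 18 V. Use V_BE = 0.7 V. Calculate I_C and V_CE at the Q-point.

Base loop: V_CC = I_B·R_B + V_BE, so I_B = (18 − 0.7)/680 kΩ = 0.0254 mA.
In the active region I_C = β·I_B = 50 × 0.0254 = 1.27 mA.
Collector loop: V_CE = V_CC − I_C·R_C = 18 − 1.27×3.9 = 13 V.
Since V_CE = 13 V > V_CE(sat) ≈ 0.2 V, the transistor is in the active region as assumed.

I_C ≈ 1.3 mA, V_CE ≈ 13 V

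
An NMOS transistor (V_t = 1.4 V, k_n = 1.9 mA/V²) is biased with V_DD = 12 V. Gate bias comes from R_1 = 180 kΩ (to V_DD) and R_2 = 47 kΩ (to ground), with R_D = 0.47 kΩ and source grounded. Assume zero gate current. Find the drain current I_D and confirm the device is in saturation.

I_D ≈ 1.1 mA

V_G = V_DD·R_2/(R_1+R_2) = 12×47/227 = 2.48 V. With the source grounded, V_GS = V_G = 2.48 V.
Assume saturation: I_D = (k_n/2)(V_GS − V_t)² = (1.9/2)×(2.48 − 1.4)² = 0.95×1.08² = 1.12 mA.
V_DS = V_DD − I_D·R_D = 12 − 1.12×0.47 = 11.5 V.
Saturation requires V_DS ≥ V_GS − V_t = 1.08 V; 11.5 ≥ 1.08 ✓.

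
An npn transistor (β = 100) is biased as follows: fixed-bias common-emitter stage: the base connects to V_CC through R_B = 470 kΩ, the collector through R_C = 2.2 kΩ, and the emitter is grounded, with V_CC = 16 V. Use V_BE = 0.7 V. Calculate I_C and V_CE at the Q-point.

Base loop: V_CC = I_B·R_B + V_BE, so I_B = (16 − 0.7)/470 kΩ = 0.0326 mA.
In the active region I_C = β·I_B = 100 × 0.0326 = 3.26 mA.
Collector loop: V_CE = V_CC − I_C·R_C = 16 − 3.26×2.2 = 8.84 V.
Since V_CE = 8.84 V > V_CE(sat) ≈ 0.2 V, the transistor is in the active region as assumed.

I_C ≈ 3.3 mA, V_CE ≈ 8.8 V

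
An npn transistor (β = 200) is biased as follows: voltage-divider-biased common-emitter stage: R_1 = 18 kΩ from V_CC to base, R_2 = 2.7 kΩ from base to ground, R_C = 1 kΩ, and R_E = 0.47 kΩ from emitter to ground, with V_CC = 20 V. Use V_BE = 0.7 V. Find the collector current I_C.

I_C ≈ 3.9 mA

Thevenize the base divider: V_Th = V_CC·R_2/(R_1+R_2) = 20×2.7/20.7 = 2.61 V, R_Th = R_1‖R_2 = 2.35 kΩ.
Base-emitter loop: V_Th = I_B·R_Th + V_BE + (β+1)I_B·R_E, so I_B = (2.61 − 0.7) / (2.35 + 201×0.47) = 0.0197 mA.
I_C = β·I_B = 200×0.0197 = 3.94 mA, and I_E = (β+1)I_B = 3.96 mA.
V_CE = V_CC − I_C·R_C − I_E·R_E = 20 − 3.94×1 − 3.96×0.47 = 14.2 V.
V_CE = 14.2 V > 0.2 V confirms active-region operation.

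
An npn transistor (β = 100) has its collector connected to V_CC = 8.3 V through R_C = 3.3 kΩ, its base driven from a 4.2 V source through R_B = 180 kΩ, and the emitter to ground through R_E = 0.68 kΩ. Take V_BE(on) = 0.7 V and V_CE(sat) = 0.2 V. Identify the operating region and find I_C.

Assume active. Base-emitter loop: I_B = (V_BB − V_BE)/(R_B + (β+1)R_E) = (4.2 − 0.7)/(180 + 101×0.68) = 0.0141 mA.
I_C = β·I_B = 100×0.0141 = 1.41 mA.
V_CE = V_CC − I_C·R_C − I_E·R_E = 8.3 − 1.41×3.3 − 1.42×0.68 = 2.69 V > V_CE(sat), so the active-region assumption holds.

active; I_C ≈ 1.4 mA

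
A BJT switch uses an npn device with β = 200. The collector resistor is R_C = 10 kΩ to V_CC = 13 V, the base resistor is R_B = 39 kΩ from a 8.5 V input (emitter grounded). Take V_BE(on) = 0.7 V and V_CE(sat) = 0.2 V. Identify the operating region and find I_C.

Assume active: I_B = (8.5 − 0.7)/39 = 0.2 mA, giving I_C = β·I_B = 40 mA.
But then V_CE = 13 − 40×10 = -387 V < V_CE(sat) = 0.2 V — impossible in the active region.
So the transistor is saturated. With V_CE = 0.2 V, I_C = (V_CC − 0.2)/R_C = 12.8/10 = 1.28 mA.
Check: β·I_B = 40 mA > I_C = 1.28 mA, confirming saturation.

saturation; I_C ≈ 1.3 mA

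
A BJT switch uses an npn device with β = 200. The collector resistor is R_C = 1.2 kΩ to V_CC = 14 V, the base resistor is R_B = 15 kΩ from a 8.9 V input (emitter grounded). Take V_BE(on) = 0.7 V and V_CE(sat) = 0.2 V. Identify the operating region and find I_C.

saturation; I_C ≈ 12 mA

Assume active: I_B = (8.9 − 0.7)/15 = 0.547 mA, giving I_C = β·I_B = 109 mA.
But then V_CE = 14 − 109×1.2 = -117 V < V_CE(sat) = 0.2 V — impossible in the active region.
So the transistor is saturated. With V_CE = 0.2 V, I_C = (V_CC − 0.2)/R_C = 13.8/1.2 = 11.5 mA.
Check: β·I_B = 109 mA > I_C = 11.5 mA, confirming saturation.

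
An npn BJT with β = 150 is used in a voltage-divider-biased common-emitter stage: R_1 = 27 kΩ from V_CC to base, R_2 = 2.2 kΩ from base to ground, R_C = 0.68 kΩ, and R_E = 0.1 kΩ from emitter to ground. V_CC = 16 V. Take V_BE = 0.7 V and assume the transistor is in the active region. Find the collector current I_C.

Thevenize the base divider: V_Th = V_CC·R_2/(R_1+R_2) = 16×2.2/29.2 = 1.21 V, R_Th = R_1‖R_2 = 2.03 kΩ.
Base-emitter loop: V_Th = I_B·R_Th + V_BE + (β+1)I_B·R_E, so I_B = (1.21 − 0.7) / (2.03 + 151×0.1) = 0.0295 mA.
I_C = β·I_B = 150×0.0295 = 4.43 mA, and I_E = (β+1)I_B = 4.45 mA.
V_CE = V_CC − I_C·R_C − I_E·R_E = 16 − 4.43×0.68 − 4.45×0.1 = 12.5 V.
V_CE = 12.5 V > 0.2 V confirms active-region operation.

I_C ≈ 4.4 mA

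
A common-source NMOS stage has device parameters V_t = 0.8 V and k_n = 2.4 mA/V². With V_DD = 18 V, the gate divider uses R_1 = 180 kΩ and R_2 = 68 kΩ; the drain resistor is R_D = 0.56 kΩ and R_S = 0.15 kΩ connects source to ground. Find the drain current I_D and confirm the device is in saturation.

V_G = V_DD·R_2/(R_1+R_2) = 18×68/248 = 4.94 V.
Assume saturation: I_D = (k_n/2)(V_GS − V_t)² with V_GS = V_G − I_D·R_S = 4.94 − 0.15·I_D.
Substituting gives 0.027·I_D² − 2.49·I_D + 20.5 = 0, with roots I_D = 9.16 or 83 mA.
The root I_D = 83 mA gives V_GS = -7.52 V ≤ V_t, so take I_D = 9.16 mA.
Then V_GS = 3.56 V and V_DS = V_DD − I_D(R_D+R_S) = 18 − 9.16×0.71 = 11.5 V.
Saturation requires V_DS ≥ V_GS − V_t = 2.76 V; 11.5 ≥ 2.76 ✓.

I_D ≈ 9.2 mA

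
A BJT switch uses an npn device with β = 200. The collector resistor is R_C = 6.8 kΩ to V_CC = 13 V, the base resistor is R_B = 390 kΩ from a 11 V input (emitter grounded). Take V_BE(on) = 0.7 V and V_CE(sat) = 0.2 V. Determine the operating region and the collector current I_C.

saturation; I_C ≈ 1.9 mA

Assume active: I_B = (11 − 0.7)/390 = 0.0264 mA, giving I_C = β·I_B = 5.28 mA.
But then V_CE = 13 − 5.28×6.8 = -22.9 V < V_CE(sat) = 0.2 V — impossible in the active region.
So the transistor is saturated. With V_CE = 0.2 V, I_C = (V_CC − 0.2)/R_C = 12.8/6.8 = 1.88 mA.
Check: β·I_B = 5.28 mA > I_C = 1.88 mA, confirming saturation.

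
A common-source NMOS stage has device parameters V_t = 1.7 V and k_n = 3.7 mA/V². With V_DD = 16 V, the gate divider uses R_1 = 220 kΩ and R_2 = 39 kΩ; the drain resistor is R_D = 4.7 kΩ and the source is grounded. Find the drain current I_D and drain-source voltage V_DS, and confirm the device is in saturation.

V_G = V_DD·R_2/(R_1+R_2) = 16×39/259 = 2.41 V. With the source grounded, V_GS = V_G = 2.41 V.
Assume saturation: I_D = (k_n/2)(V_GS − V_t)² = (3.7/2)×(2.41 − 1.7)² = 1.85×0.709² = 0.931 mA.
V_DS = V_DD − I_D·R_D = 16 − 0.931×4.7 = 11.6 V.
Saturation requires V_DS ≥ V_GS − V_t = 0.709 V; 11.6 ≥ 0.709 ✓.

I_D ≈ 0.93 mA, V_DS ≈ 12 V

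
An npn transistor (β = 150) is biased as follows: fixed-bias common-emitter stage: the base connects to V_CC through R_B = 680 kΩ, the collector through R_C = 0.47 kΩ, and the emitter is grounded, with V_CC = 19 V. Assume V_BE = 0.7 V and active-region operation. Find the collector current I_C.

Base loop: V_CC = I_B·R_B + V_BE, so I_B = (19 − 0.7)/680 kΩ = 0.0269 mA.
In the active region I_C = β·I_B = 150 × 0.0269 = 4.04 mA.
Collector loop: V_CE = V_CC − I_C·R_C = 19 − 4.04×0.47 = 17.1 V.
Since V_CE = 17.1 V > V_CE(sat) ≈ 0.2 V, the transistor is in the active region as assumed.

I_C ≈ 4 mA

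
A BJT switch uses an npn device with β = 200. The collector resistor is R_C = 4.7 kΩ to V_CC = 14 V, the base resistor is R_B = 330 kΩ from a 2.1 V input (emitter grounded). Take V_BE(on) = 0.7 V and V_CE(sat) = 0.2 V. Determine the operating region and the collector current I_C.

active; I_C ≈ 0.85 mA

Assume active. Base-emitter loop: I_B = (V_BB − V_BE)/R_B = (2.1 − 0.7)/330 = 0.00424 mA.
I_C = β·I_B = 200×0.00424 = 0.848 mA.
V_CE = V_CC − I_C·R_C = 14 − 0.848×4.7 = 10 V > V_CE(sat), so the active-region assumption holds.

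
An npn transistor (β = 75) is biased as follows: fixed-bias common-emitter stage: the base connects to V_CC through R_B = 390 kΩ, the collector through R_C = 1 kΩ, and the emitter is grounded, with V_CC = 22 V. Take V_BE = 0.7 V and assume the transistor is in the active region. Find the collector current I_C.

I_C ≈ 4.1 mA

Base loop: V_CC = I_B·R_B + V_BE, so I_B = (22 − 0.7)/390 kΩ = 0.0546 mA.
In the active region I_C = β·I_B = 75 × 0.0546 = 4.1 mA.
Collector loop: V_CE = V_CC − I_C·R_C = 22 − 4.1×1 = 17.9 V.
Since V_CE = 17.9 V > V_CE(sat) ≈ 0.2 V, the transistor is in the active region as assumed.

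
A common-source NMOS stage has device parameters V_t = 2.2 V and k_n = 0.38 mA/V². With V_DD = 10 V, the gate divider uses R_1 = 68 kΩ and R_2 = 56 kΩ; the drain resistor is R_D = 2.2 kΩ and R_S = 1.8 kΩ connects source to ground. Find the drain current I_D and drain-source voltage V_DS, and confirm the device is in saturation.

I_D ≈ 0.44 mA, V_DS ≈ 8.2 V

V_G = V_DD·R_2/(R_1+R_2) = 10×56/124 = 4.52 V.
Assume saturation: I_D = (k_n/2)(V_GS − V_t)² with V_GS = V_G − I_D·R_S = 4.52 − 1.8·I_D.
Substituting gives 0.616·I_D² − 2.58·I_D + 1.02 = 0, with roots I_D = 0.441 or 3.76 mA.
The root I_D = 3.76 mA gives V_GS = -2.25 V ≤ V_t, so take I_D = 0.441 mA.
Then V_GS = 3.72 V and V_DS = V_DD − I_D(R_D+R_S) = 10 − 0.441×4 = 8.24 V.
Saturation requires V_DS ≥ V_GS − V_t = 1.52 V; 8.24 ≥ 1.52 ✓.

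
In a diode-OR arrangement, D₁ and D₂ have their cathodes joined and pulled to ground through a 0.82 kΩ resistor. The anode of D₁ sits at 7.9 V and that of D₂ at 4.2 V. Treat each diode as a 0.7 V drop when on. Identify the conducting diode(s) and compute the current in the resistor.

Assume both conduct. Then node N would need to be at both 7.9−0.7 = 7.2 V and 4.2−0.7 = 3.5 V, which is impossible.
Assume only D₁ conducts: V_N = 7.9 − 0.7 = 7.2 V, so I_R = 7.2/0.82 = 8.78 mA.
Check D₂: its anode-to-cathode voltage is 4.2 − 7.2 = -3 V < 0.7 V, so it is off. The assumption is consistent.

Only D₁ conducts; I_R ≈ 8.8 mA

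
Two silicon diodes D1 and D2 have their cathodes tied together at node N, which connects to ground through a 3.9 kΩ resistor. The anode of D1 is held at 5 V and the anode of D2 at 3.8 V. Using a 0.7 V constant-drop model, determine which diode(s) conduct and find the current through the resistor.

Only D1 conducts; I_R ≈ 1.1 mA

Assume both conduct. Then node N would need to be at both 5−0.7 = 4.3 V and 3.8−0.7 = 3.1 V, which is impossible.
Assume only D1 conducts: V_N = 5 − 0.7 = 4.3 V, so I_R = 4.3/3.9 = 1.1 mA.
Check D2: its anode-to-cathode voltage is 3.8 − 4.3 = -0.5 V < 0.7 V, so it is off. The assumption is consistent.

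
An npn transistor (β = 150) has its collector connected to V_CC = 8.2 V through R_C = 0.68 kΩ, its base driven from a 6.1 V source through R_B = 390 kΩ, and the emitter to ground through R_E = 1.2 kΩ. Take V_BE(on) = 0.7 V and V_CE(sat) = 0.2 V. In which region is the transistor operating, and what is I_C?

active; I_C ≈ 1.4 mA

Assume active. Base-emitter loop: I_B = (V_BB − V_BE)/(R_B + (β+1)R_E) = (6.1 − 0.7)/(390 + 151×1.2) = 0.00945 mA.
I_C = β·I_B = 150×0.00945 = 1.42 mA.
V_CE = V_CC − I_C·R_C − I_E·R_E = 8.2 − 1.42×0.68 − 1.43×1.2 = 5.52 V > V_CE(sat), so the active-region assumption holds.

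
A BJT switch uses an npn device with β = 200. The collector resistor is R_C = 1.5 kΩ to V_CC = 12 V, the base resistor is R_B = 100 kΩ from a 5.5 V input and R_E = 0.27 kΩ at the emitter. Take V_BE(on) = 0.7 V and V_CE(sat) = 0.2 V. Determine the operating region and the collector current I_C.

Assume active. Base-emitter loop: I_B = (V_BB − V_BE)/(R_B + (β+1)R_E) = (5.5 − 0.7)/(100 + 201×0.27) = 0.0311 mA.
I_C = β·I_B = 200×0.0311 = 6.22 mA.
V_CE = V_CC − I_C·R_C − I_E·R_E = 12 − 6.22×1.5 − 6.25×0.27 = 0.977 V > V_CE(sat), so the active-region assumption holds.

active; I_C ≈ 6.2 mA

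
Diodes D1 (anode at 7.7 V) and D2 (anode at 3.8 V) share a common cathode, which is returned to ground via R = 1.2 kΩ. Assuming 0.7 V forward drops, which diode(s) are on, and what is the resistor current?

Only D1 conducts; I_R ≈ 5.8 mA

Assume both conduct. Then node N would need to be at both 7.7−0.7 = 7 V and 3.8−0.7 = 3.1 V, which is impossible.
Assume only D1 conducts: V_N = 7.7 − 0.7 = 7 V, so I_R = 7/1.2 = 5.83 mA.
Check D2: its anode-to-cathode voltage is 3.8 − 7 = -3.2 V < 0.7 V, so it is off. The assumption is consistent.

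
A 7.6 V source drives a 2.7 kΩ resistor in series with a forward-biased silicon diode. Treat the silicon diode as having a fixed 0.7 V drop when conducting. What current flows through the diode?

I ≈ 2.6 mA

KVL around the loop: 7.6 = V_D + I·R = 0.7 + I × 2.7 kΩ.
So I = (7.6 − 0.7) / 2.7 kΩ = 6.9 / 2.7 = 2.56 mA.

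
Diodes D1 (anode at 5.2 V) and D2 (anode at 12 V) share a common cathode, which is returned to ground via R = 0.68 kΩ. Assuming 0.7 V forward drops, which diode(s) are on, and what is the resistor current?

Only D2 conducts; I_R ≈ 17 mA

Assume both conduct. Then node N would need to be at both 5.2−0.7 = 4.5 V and 12−0.7 = 11.3 V, which is impossible.
Assume only D2 conducts: V_N = 12 − 0.7 = 11.3 V, so I_R = 11.3/0.68 = 16.6 mA.
Check D1: its anode-to-cathode voltage is 5.2 − 11.3 = -6.1 V < 0.7 V, so it is off. The assumption is consistent.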